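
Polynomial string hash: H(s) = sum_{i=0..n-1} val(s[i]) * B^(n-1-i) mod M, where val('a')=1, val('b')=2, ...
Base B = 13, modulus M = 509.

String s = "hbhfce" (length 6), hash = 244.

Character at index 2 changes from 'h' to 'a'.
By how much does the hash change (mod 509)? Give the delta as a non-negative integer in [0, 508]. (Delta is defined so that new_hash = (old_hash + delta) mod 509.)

Delta formula: (val(new) - val(old)) * B^(n-1-k) mod M
  val('a') - val('h') = 1 - 8 = -7
  B^(n-1-k) = 13^3 mod 509 = 161
  Delta = -7 * 161 mod 509 = 400

Answer: 400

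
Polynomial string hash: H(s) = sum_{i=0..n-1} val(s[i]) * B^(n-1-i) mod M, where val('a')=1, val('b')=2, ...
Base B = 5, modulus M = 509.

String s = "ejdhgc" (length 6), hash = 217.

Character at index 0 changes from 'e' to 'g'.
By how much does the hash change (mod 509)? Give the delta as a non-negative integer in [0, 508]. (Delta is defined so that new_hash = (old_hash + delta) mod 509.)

Answer: 142

Derivation:
Delta formula: (val(new) - val(old)) * B^(n-1-k) mod M
  val('g') - val('e') = 7 - 5 = 2
  B^(n-1-k) = 5^5 mod 509 = 71
  Delta = 2 * 71 mod 509 = 142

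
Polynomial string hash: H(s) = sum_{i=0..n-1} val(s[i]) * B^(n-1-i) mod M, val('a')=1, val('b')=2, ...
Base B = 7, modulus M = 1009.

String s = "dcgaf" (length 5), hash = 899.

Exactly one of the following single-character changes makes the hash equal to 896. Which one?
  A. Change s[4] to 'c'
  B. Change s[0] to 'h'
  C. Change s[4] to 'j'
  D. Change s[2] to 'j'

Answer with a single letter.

Answer: A

Derivation:
Option A: s[4]='f'->'c', delta=(3-6)*7^0 mod 1009 = 1006, hash=899+1006 mod 1009 = 896 <-- target
Option B: s[0]='d'->'h', delta=(8-4)*7^4 mod 1009 = 523, hash=899+523 mod 1009 = 413
Option C: s[4]='f'->'j', delta=(10-6)*7^0 mod 1009 = 4, hash=899+4 mod 1009 = 903
Option D: s[2]='g'->'j', delta=(10-7)*7^2 mod 1009 = 147, hash=899+147 mod 1009 = 37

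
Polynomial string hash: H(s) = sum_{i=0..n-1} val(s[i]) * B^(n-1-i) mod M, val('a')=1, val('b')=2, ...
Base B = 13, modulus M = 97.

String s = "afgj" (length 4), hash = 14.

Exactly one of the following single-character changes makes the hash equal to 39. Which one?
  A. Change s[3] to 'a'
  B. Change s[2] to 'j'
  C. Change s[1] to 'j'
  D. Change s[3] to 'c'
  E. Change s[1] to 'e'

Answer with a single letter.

Option A: s[3]='j'->'a', delta=(1-10)*13^0 mod 97 = 88, hash=14+88 mod 97 = 5
Option B: s[2]='g'->'j', delta=(10-7)*13^1 mod 97 = 39, hash=14+39 mod 97 = 53
Option C: s[1]='f'->'j', delta=(10-6)*13^2 mod 97 = 94, hash=14+94 mod 97 = 11
Option D: s[3]='j'->'c', delta=(3-10)*13^0 mod 97 = 90, hash=14+90 mod 97 = 7
Option E: s[1]='f'->'e', delta=(5-6)*13^2 mod 97 = 25, hash=14+25 mod 97 = 39 <-- target

Answer: E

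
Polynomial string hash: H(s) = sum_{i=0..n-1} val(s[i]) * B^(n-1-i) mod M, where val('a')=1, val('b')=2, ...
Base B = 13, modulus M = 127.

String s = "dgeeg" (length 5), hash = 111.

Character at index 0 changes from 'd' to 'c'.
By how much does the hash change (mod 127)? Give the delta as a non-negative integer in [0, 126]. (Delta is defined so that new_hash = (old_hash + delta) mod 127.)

Delta formula: (val(new) - val(old)) * B^(n-1-k) mod M
  val('c') - val('d') = 3 - 4 = -1
  B^(n-1-k) = 13^4 mod 127 = 113
  Delta = -1 * 113 mod 127 = 14

Answer: 14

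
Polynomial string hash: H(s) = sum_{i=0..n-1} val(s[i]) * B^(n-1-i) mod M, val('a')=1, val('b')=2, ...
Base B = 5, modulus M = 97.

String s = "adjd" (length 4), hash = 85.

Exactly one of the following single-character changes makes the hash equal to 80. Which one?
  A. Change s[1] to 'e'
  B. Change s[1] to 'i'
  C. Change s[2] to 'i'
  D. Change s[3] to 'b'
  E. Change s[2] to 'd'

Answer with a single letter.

Option A: s[1]='d'->'e', delta=(5-4)*5^2 mod 97 = 25, hash=85+25 mod 97 = 13
Option B: s[1]='d'->'i', delta=(9-4)*5^2 mod 97 = 28, hash=85+28 mod 97 = 16
Option C: s[2]='j'->'i', delta=(9-10)*5^1 mod 97 = 92, hash=85+92 mod 97 = 80 <-- target
Option D: s[3]='d'->'b', delta=(2-4)*5^0 mod 97 = 95, hash=85+95 mod 97 = 83
Option E: s[2]='j'->'d', delta=(4-10)*5^1 mod 97 = 67, hash=85+67 mod 97 = 55

Answer: C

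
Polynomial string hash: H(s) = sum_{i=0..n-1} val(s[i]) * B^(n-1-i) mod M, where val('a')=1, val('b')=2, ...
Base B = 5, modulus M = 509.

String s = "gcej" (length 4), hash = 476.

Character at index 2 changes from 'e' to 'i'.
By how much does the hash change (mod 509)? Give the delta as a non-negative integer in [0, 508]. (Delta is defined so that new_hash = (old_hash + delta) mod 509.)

Answer: 20

Derivation:
Delta formula: (val(new) - val(old)) * B^(n-1-k) mod M
  val('i') - val('e') = 9 - 5 = 4
  B^(n-1-k) = 5^1 mod 509 = 5
  Delta = 4 * 5 mod 509 = 20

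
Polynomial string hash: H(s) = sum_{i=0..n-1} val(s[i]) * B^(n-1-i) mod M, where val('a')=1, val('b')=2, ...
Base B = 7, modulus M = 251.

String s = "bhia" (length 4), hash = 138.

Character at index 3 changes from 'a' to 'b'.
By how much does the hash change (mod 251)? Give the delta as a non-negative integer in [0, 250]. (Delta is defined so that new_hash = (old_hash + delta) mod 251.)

Answer: 1

Derivation:
Delta formula: (val(new) - val(old)) * B^(n-1-k) mod M
  val('b') - val('a') = 2 - 1 = 1
  B^(n-1-k) = 7^0 mod 251 = 1
  Delta = 1 * 1 mod 251 = 1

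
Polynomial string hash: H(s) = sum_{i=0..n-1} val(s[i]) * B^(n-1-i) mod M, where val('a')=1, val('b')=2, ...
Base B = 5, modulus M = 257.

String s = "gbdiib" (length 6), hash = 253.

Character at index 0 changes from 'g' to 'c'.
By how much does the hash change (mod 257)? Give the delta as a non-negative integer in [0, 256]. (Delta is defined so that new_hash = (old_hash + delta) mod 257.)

Answer: 93

Derivation:
Delta formula: (val(new) - val(old)) * B^(n-1-k) mod M
  val('c') - val('g') = 3 - 7 = -4
  B^(n-1-k) = 5^5 mod 257 = 41
  Delta = -4 * 41 mod 257 = 93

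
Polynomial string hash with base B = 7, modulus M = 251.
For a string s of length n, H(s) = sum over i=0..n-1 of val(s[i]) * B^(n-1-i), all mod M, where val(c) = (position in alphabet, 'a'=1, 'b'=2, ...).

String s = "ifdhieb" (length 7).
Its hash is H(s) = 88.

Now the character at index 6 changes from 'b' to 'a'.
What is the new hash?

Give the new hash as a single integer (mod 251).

val('b') = 2, val('a') = 1
Position k = 6, exponent = n-1-k = 0
B^0 mod M = 7^0 mod 251 = 1
Delta = (1 - 2) * 1 mod 251 = 250
New hash = (88 + 250) mod 251 = 87

Answer: 87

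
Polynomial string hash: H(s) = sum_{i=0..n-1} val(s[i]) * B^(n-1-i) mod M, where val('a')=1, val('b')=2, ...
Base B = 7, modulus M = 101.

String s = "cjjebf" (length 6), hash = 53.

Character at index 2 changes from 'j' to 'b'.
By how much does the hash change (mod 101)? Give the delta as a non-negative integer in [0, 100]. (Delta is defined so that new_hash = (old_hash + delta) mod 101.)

Delta formula: (val(new) - val(old)) * B^(n-1-k) mod M
  val('b') - val('j') = 2 - 10 = -8
  B^(n-1-k) = 7^3 mod 101 = 40
  Delta = -8 * 40 mod 101 = 84

Answer: 84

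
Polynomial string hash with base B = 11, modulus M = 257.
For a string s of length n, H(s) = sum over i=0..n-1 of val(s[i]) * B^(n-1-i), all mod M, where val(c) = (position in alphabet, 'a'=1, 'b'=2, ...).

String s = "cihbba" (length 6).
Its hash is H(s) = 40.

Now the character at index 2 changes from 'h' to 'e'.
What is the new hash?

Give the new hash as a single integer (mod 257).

val('h') = 8, val('e') = 5
Position k = 2, exponent = n-1-k = 3
B^3 mod M = 11^3 mod 257 = 46
Delta = (5 - 8) * 46 mod 257 = 119
New hash = (40 + 119) mod 257 = 159

Answer: 159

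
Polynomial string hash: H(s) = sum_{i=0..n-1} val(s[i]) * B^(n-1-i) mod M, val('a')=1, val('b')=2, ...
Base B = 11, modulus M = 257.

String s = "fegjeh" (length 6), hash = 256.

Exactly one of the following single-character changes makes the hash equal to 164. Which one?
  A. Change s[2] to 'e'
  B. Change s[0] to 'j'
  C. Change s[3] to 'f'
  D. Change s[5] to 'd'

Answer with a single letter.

Answer: A

Derivation:
Option A: s[2]='g'->'e', delta=(5-7)*11^3 mod 257 = 165, hash=256+165 mod 257 = 164 <-- target
Option B: s[0]='f'->'j', delta=(10-6)*11^5 mod 257 = 162, hash=256+162 mod 257 = 161
Option C: s[3]='j'->'f', delta=(6-10)*11^2 mod 257 = 30, hash=256+30 mod 257 = 29
Option D: s[5]='h'->'d', delta=(4-8)*11^0 mod 257 = 253, hash=256+253 mod 257 = 252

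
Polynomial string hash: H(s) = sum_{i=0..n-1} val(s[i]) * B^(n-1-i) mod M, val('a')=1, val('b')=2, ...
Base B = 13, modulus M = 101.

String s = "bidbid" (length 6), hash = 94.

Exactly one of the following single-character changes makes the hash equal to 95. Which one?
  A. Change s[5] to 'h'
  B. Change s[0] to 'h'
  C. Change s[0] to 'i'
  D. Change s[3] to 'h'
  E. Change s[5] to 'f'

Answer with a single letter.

Answer: B

Derivation:
Option A: s[5]='d'->'h', delta=(8-4)*13^0 mod 101 = 4, hash=94+4 mod 101 = 98
Option B: s[0]='b'->'h', delta=(8-2)*13^5 mod 101 = 1, hash=94+1 mod 101 = 95 <-- target
Option C: s[0]='b'->'i', delta=(9-2)*13^5 mod 101 = 18, hash=94+18 mod 101 = 11
Option D: s[3]='b'->'h', delta=(8-2)*13^2 mod 101 = 4, hash=94+4 mod 101 = 98
Option E: s[5]='d'->'f', delta=(6-4)*13^0 mod 101 = 2, hash=94+2 mod 101 = 96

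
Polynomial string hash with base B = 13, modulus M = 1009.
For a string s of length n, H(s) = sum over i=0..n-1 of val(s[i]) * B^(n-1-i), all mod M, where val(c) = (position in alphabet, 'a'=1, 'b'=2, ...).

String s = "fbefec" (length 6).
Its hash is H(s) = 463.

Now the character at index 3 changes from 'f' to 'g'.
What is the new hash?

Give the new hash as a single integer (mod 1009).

val('f') = 6, val('g') = 7
Position k = 3, exponent = n-1-k = 2
B^2 mod M = 13^2 mod 1009 = 169
Delta = (7 - 6) * 169 mod 1009 = 169
New hash = (463 + 169) mod 1009 = 632

Answer: 632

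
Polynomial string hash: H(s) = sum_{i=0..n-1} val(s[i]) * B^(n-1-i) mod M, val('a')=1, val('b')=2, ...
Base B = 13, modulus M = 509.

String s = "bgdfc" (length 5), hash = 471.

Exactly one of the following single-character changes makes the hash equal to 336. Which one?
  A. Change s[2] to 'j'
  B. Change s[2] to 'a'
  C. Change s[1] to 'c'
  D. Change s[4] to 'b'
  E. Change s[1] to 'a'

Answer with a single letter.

Option A: s[2]='d'->'j', delta=(10-4)*13^2 mod 509 = 505, hash=471+505 mod 509 = 467
Option B: s[2]='d'->'a', delta=(1-4)*13^2 mod 509 = 2, hash=471+2 mod 509 = 473
Option C: s[1]='g'->'c', delta=(3-7)*13^3 mod 509 = 374, hash=471+374 mod 509 = 336 <-- target
Option D: s[4]='c'->'b', delta=(2-3)*13^0 mod 509 = 508, hash=471+508 mod 509 = 470
Option E: s[1]='g'->'a', delta=(1-7)*13^3 mod 509 = 52, hash=471+52 mod 509 = 14

Answer: C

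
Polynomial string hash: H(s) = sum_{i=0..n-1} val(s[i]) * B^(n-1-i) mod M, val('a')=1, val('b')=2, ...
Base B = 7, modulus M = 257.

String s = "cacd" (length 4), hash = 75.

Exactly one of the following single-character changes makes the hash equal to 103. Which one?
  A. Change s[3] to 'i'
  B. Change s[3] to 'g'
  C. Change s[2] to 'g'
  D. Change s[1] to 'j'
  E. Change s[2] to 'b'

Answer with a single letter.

Answer: C

Derivation:
Option A: s[3]='d'->'i', delta=(9-4)*7^0 mod 257 = 5, hash=75+5 mod 257 = 80
Option B: s[3]='d'->'g', delta=(7-4)*7^0 mod 257 = 3, hash=75+3 mod 257 = 78
Option C: s[2]='c'->'g', delta=(7-3)*7^1 mod 257 = 28, hash=75+28 mod 257 = 103 <-- target
Option D: s[1]='a'->'j', delta=(10-1)*7^2 mod 257 = 184, hash=75+184 mod 257 = 2
Option E: s[2]='c'->'b', delta=(2-3)*7^1 mod 257 = 250, hash=75+250 mod 257 = 68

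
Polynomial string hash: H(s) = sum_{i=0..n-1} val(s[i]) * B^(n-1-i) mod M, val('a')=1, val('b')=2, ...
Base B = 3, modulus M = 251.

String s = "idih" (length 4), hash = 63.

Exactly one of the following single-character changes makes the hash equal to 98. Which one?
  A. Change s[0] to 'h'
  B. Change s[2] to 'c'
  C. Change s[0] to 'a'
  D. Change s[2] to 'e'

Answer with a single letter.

Option A: s[0]='i'->'h', delta=(8-9)*3^3 mod 251 = 224, hash=63+224 mod 251 = 36
Option B: s[2]='i'->'c', delta=(3-9)*3^1 mod 251 = 233, hash=63+233 mod 251 = 45
Option C: s[0]='i'->'a', delta=(1-9)*3^3 mod 251 = 35, hash=63+35 mod 251 = 98 <-- target
Option D: s[2]='i'->'e', delta=(5-9)*3^1 mod 251 = 239, hash=63+239 mod 251 = 51

Answer: C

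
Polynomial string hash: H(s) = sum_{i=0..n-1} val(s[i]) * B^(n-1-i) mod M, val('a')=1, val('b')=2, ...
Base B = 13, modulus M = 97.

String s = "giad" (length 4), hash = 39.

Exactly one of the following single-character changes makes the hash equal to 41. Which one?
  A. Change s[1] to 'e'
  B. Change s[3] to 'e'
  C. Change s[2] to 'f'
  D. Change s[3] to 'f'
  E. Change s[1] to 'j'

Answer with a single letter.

Answer: D

Derivation:
Option A: s[1]='i'->'e', delta=(5-9)*13^2 mod 97 = 3, hash=39+3 mod 97 = 42
Option B: s[3]='d'->'e', delta=(5-4)*13^0 mod 97 = 1, hash=39+1 mod 97 = 40
Option C: s[2]='a'->'f', delta=(6-1)*13^1 mod 97 = 65, hash=39+65 mod 97 = 7
Option D: s[3]='d'->'f', delta=(6-4)*13^0 mod 97 = 2, hash=39+2 mod 97 = 41 <-- target
Option E: s[1]='i'->'j', delta=(10-9)*13^2 mod 97 = 72, hash=39+72 mod 97 = 14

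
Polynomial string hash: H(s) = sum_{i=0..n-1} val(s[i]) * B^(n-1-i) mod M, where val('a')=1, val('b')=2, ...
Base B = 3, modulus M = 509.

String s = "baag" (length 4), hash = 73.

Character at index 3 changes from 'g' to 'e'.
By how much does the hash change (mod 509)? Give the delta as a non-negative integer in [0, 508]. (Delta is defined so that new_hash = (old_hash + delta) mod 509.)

Delta formula: (val(new) - val(old)) * B^(n-1-k) mod M
  val('e') - val('g') = 5 - 7 = -2
  B^(n-1-k) = 3^0 mod 509 = 1
  Delta = -2 * 1 mod 509 = 507

Answer: 507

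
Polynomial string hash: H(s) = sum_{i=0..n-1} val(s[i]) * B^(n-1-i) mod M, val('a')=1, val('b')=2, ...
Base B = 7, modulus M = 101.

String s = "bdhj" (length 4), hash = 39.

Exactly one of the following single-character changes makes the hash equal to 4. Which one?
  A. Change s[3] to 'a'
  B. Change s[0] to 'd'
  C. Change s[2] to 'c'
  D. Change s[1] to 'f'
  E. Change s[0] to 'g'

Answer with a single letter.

Answer: C

Derivation:
Option A: s[3]='j'->'a', delta=(1-10)*7^0 mod 101 = 92, hash=39+92 mod 101 = 30
Option B: s[0]='b'->'d', delta=(4-2)*7^3 mod 101 = 80, hash=39+80 mod 101 = 18
Option C: s[2]='h'->'c', delta=(3-8)*7^1 mod 101 = 66, hash=39+66 mod 101 = 4 <-- target
Option D: s[1]='d'->'f', delta=(6-4)*7^2 mod 101 = 98, hash=39+98 mod 101 = 36
Option E: s[0]='b'->'g', delta=(7-2)*7^3 mod 101 = 99, hash=39+99 mod 101 = 37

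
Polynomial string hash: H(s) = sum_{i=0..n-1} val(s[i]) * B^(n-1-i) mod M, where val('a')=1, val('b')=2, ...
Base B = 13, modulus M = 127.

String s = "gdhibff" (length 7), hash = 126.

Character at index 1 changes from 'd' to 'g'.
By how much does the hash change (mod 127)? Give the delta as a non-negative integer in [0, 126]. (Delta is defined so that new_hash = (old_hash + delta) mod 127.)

Delta formula: (val(new) - val(old)) * B^(n-1-k) mod M
  val('g') - val('d') = 7 - 4 = 3
  B^(n-1-k) = 13^5 mod 127 = 72
  Delta = 3 * 72 mod 127 = 89

Answer: 89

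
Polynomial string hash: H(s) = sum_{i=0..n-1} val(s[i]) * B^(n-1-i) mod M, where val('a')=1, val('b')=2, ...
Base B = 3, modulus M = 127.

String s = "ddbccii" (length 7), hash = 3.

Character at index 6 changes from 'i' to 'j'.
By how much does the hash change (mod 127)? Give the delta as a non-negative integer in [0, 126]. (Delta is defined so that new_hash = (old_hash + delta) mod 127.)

Delta formula: (val(new) - val(old)) * B^(n-1-k) mod M
  val('j') - val('i') = 10 - 9 = 1
  B^(n-1-k) = 3^0 mod 127 = 1
  Delta = 1 * 1 mod 127 = 1

Answer: 1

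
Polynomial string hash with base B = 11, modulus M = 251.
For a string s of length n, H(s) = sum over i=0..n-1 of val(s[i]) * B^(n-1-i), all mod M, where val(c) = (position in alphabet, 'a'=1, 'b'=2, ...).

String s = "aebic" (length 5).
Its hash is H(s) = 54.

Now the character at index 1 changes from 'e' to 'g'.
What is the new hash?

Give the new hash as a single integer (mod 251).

Answer: 206

Derivation:
val('e') = 5, val('g') = 7
Position k = 1, exponent = n-1-k = 3
B^3 mod M = 11^3 mod 251 = 76
Delta = (7 - 5) * 76 mod 251 = 152
New hash = (54 + 152) mod 251 = 206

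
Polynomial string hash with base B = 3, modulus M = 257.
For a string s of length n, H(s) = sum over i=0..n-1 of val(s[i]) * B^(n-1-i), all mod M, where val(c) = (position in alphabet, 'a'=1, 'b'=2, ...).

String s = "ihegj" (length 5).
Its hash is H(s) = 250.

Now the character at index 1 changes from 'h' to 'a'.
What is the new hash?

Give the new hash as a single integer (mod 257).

val('h') = 8, val('a') = 1
Position k = 1, exponent = n-1-k = 3
B^3 mod M = 3^3 mod 257 = 27
Delta = (1 - 8) * 27 mod 257 = 68
New hash = (250 + 68) mod 257 = 61

Answer: 61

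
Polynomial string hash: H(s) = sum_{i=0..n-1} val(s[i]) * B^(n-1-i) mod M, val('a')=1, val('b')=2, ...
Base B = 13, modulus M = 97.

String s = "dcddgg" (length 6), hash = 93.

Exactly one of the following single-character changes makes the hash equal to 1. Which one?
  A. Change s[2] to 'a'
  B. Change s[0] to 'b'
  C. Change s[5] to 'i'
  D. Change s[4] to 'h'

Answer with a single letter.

Option A: s[2]='d'->'a', delta=(1-4)*13^3 mod 97 = 5, hash=93+5 mod 97 = 1 <-- target
Option B: s[0]='d'->'b', delta=(2-4)*13^5 mod 97 = 46, hash=93+46 mod 97 = 42
Option C: s[5]='g'->'i', delta=(9-7)*13^0 mod 97 = 2, hash=93+2 mod 97 = 95
Option D: s[4]='g'->'h', delta=(8-7)*13^1 mod 97 = 13, hash=93+13 mod 97 = 9

Answer: A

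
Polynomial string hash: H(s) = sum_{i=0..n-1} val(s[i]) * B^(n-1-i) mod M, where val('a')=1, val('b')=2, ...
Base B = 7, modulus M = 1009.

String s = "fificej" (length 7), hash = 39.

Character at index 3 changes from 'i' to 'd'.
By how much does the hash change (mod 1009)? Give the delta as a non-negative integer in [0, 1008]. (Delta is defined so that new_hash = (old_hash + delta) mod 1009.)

Answer: 303

Derivation:
Delta formula: (val(new) - val(old)) * B^(n-1-k) mod M
  val('d') - val('i') = 4 - 9 = -5
  B^(n-1-k) = 7^3 mod 1009 = 343
  Delta = -5 * 343 mod 1009 = 303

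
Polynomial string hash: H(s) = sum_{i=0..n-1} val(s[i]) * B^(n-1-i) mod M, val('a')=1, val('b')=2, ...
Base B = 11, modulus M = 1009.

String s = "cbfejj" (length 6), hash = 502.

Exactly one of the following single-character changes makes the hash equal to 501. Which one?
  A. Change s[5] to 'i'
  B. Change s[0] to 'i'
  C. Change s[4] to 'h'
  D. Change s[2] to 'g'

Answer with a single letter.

Answer: A

Derivation:
Option A: s[5]='j'->'i', delta=(9-10)*11^0 mod 1009 = 1008, hash=502+1008 mod 1009 = 501 <-- target
Option B: s[0]='c'->'i', delta=(9-3)*11^5 mod 1009 = 693, hash=502+693 mod 1009 = 186
Option C: s[4]='j'->'h', delta=(8-10)*11^1 mod 1009 = 987, hash=502+987 mod 1009 = 480
Option D: s[2]='f'->'g', delta=(7-6)*11^3 mod 1009 = 322, hash=502+322 mod 1009 = 824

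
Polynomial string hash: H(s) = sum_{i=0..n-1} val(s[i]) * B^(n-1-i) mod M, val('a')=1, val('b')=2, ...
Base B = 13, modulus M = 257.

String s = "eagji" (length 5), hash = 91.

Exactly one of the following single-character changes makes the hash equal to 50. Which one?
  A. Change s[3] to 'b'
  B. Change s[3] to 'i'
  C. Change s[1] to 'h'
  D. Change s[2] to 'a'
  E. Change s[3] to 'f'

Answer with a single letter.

Option A: s[3]='j'->'b', delta=(2-10)*13^1 mod 257 = 153, hash=91+153 mod 257 = 244
Option B: s[3]='j'->'i', delta=(9-10)*13^1 mod 257 = 244, hash=91+244 mod 257 = 78
Option C: s[1]='a'->'h', delta=(8-1)*13^3 mod 257 = 216, hash=91+216 mod 257 = 50 <-- target
Option D: s[2]='g'->'a', delta=(1-7)*13^2 mod 257 = 14, hash=91+14 mod 257 = 105
Option E: s[3]='j'->'f', delta=(6-10)*13^1 mod 257 = 205, hash=91+205 mod 257 = 39

Answer: C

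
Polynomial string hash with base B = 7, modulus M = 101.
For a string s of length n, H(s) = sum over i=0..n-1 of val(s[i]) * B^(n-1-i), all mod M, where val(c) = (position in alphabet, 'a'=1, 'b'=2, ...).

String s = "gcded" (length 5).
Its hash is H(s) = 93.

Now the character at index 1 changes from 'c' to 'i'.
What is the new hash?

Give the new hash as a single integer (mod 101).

Answer: 30

Derivation:
val('c') = 3, val('i') = 9
Position k = 1, exponent = n-1-k = 3
B^3 mod M = 7^3 mod 101 = 40
Delta = (9 - 3) * 40 mod 101 = 38
New hash = (93 + 38) mod 101 = 30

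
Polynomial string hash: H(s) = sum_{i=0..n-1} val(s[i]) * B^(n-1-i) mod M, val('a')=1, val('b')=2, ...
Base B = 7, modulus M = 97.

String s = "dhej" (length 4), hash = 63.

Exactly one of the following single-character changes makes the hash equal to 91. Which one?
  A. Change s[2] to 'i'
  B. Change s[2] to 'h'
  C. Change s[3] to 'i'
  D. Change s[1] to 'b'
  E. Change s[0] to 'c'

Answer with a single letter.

Answer: A

Derivation:
Option A: s[2]='e'->'i', delta=(9-5)*7^1 mod 97 = 28, hash=63+28 mod 97 = 91 <-- target
Option B: s[2]='e'->'h', delta=(8-5)*7^1 mod 97 = 21, hash=63+21 mod 97 = 84
Option C: s[3]='j'->'i', delta=(9-10)*7^0 mod 97 = 96, hash=63+96 mod 97 = 62
Option D: s[1]='h'->'b', delta=(2-8)*7^2 mod 97 = 94, hash=63+94 mod 97 = 60
Option E: s[0]='d'->'c', delta=(3-4)*7^3 mod 97 = 45, hash=63+45 mod 97 = 11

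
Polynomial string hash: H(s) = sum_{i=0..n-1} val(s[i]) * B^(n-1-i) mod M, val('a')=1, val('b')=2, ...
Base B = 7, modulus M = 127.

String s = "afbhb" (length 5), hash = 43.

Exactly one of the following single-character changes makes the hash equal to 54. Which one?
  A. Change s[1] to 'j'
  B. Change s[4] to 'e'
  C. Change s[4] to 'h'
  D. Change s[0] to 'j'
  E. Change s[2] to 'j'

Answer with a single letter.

Answer: E

Derivation:
Option A: s[1]='f'->'j', delta=(10-6)*7^3 mod 127 = 102, hash=43+102 mod 127 = 18
Option B: s[4]='b'->'e', delta=(5-2)*7^0 mod 127 = 3, hash=43+3 mod 127 = 46
Option C: s[4]='b'->'h', delta=(8-2)*7^0 mod 127 = 6, hash=43+6 mod 127 = 49
Option D: s[0]='a'->'j', delta=(10-1)*7^4 mod 127 = 19, hash=43+19 mod 127 = 62
Option E: s[2]='b'->'j', delta=(10-2)*7^2 mod 127 = 11, hash=43+11 mod 127 = 54 <-- target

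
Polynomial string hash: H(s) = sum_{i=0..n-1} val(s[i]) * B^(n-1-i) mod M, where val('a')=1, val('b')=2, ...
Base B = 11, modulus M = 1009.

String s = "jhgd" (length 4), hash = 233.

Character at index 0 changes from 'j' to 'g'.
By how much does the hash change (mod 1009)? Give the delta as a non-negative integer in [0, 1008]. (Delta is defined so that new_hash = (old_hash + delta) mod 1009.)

Answer: 43

Derivation:
Delta formula: (val(new) - val(old)) * B^(n-1-k) mod M
  val('g') - val('j') = 7 - 10 = -3
  B^(n-1-k) = 11^3 mod 1009 = 322
  Delta = -3 * 322 mod 1009 = 43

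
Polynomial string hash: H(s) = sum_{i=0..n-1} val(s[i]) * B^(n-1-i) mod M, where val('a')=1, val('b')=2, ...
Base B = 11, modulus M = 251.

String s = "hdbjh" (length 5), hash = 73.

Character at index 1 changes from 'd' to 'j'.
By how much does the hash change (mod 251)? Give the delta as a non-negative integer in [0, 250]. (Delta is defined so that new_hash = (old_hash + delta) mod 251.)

Delta formula: (val(new) - val(old)) * B^(n-1-k) mod M
  val('j') - val('d') = 10 - 4 = 6
  B^(n-1-k) = 11^3 mod 251 = 76
  Delta = 6 * 76 mod 251 = 205

Answer: 205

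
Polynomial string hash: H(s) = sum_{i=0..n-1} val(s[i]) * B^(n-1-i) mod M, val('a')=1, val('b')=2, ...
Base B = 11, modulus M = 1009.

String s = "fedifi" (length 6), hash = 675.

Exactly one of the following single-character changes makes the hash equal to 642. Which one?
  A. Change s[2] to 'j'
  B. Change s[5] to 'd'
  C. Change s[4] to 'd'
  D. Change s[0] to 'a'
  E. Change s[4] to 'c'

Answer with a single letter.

Answer: E

Derivation:
Option A: s[2]='d'->'j', delta=(10-4)*11^3 mod 1009 = 923, hash=675+923 mod 1009 = 589
Option B: s[5]='i'->'d', delta=(4-9)*11^0 mod 1009 = 1004, hash=675+1004 mod 1009 = 670
Option C: s[4]='f'->'d', delta=(4-6)*11^1 mod 1009 = 987, hash=675+987 mod 1009 = 653
Option D: s[0]='f'->'a', delta=(1-6)*11^5 mod 1009 = 936, hash=675+936 mod 1009 = 602
Option E: s[4]='f'->'c', delta=(3-6)*11^1 mod 1009 = 976, hash=675+976 mod 1009 = 642 <-- target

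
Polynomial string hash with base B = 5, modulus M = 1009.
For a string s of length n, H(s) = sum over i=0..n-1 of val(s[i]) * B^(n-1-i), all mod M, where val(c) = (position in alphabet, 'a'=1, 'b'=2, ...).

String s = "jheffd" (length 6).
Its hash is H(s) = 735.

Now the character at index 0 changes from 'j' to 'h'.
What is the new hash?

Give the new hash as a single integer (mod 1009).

Answer: 539

Derivation:
val('j') = 10, val('h') = 8
Position k = 0, exponent = n-1-k = 5
B^5 mod M = 5^5 mod 1009 = 98
Delta = (8 - 10) * 98 mod 1009 = 813
New hash = (735 + 813) mod 1009 = 539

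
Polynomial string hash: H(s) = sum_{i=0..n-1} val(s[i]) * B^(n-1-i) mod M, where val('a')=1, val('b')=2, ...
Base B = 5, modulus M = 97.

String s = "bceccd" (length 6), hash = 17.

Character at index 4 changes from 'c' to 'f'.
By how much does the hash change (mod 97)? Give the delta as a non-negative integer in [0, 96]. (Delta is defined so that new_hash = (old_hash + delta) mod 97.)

Answer: 15

Derivation:
Delta formula: (val(new) - val(old)) * B^(n-1-k) mod M
  val('f') - val('c') = 6 - 3 = 3
  B^(n-1-k) = 5^1 mod 97 = 5
  Delta = 3 * 5 mod 97 = 15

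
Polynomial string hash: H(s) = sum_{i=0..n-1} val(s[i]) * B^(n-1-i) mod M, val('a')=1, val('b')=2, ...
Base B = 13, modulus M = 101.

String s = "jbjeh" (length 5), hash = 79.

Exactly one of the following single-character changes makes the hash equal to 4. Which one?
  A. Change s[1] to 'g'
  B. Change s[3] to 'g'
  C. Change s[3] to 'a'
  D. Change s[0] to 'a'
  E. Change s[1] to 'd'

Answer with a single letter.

Option A: s[1]='b'->'g', delta=(7-2)*13^3 mod 101 = 77, hash=79+77 mod 101 = 55
Option B: s[3]='e'->'g', delta=(7-5)*13^1 mod 101 = 26, hash=79+26 mod 101 = 4 <-- target
Option C: s[3]='e'->'a', delta=(1-5)*13^1 mod 101 = 49, hash=79+49 mod 101 = 27
Option D: s[0]='j'->'a', delta=(1-10)*13^4 mod 101 = 97, hash=79+97 mod 101 = 75
Option E: s[1]='b'->'d', delta=(4-2)*13^3 mod 101 = 51, hash=79+51 mod 101 = 29

Answer: B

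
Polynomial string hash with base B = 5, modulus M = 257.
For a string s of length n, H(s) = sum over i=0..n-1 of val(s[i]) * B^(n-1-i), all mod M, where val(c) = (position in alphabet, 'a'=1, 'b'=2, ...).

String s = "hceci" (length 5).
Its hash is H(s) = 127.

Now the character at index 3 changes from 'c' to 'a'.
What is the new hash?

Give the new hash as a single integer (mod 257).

Answer: 117

Derivation:
val('c') = 3, val('a') = 1
Position k = 3, exponent = n-1-k = 1
B^1 mod M = 5^1 mod 257 = 5
Delta = (1 - 3) * 5 mod 257 = 247
New hash = (127 + 247) mod 257 = 117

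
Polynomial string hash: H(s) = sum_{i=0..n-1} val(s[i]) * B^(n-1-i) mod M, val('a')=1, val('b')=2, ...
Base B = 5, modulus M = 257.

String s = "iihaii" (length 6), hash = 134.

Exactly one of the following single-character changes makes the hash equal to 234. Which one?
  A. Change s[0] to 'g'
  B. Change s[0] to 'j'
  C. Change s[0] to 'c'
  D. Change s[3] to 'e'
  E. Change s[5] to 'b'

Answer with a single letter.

Answer: D

Derivation:
Option A: s[0]='i'->'g', delta=(7-9)*5^5 mod 257 = 175, hash=134+175 mod 257 = 52
Option B: s[0]='i'->'j', delta=(10-9)*5^5 mod 257 = 41, hash=134+41 mod 257 = 175
Option C: s[0]='i'->'c', delta=(3-9)*5^5 mod 257 = 11, hash=134+11 mod 257 = 145
Option D: s[3]='a'->'e', delta=(5-1)*5^2 mod 257 = 100, hash=134+100 mod 257 = 234 <-- target
Option E: s[5]='i'->'b', delta=(2-9)*5^0 mod 257 = 250, hash=134+250 mod 257 = 127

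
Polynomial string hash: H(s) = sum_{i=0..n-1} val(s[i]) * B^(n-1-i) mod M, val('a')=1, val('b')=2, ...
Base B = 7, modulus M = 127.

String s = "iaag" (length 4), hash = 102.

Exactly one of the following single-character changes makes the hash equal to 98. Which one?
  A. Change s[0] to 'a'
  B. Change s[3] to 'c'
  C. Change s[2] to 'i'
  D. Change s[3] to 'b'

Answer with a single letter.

Option A: s[0]='i'->'a', delta=(1-9)*7^3 mod 127 = 50, hash=102+50 mod 127 = 25
Option B: s[3]='g'->'c', delta=(3-7)*7^0 mod 127 = 123, hash=102+123 mod 127 = 98 <-- target
Option C: s[2]='a'->'i', delta=(9-1)*7^1 mod 127 = 56, hash=102+56 mod 127 = 31
Option D: s[3]='g'->'b', delta=(2-7)*7^0 mod 127 = 122, hash=102+122 mod 127 = 97

Answer: B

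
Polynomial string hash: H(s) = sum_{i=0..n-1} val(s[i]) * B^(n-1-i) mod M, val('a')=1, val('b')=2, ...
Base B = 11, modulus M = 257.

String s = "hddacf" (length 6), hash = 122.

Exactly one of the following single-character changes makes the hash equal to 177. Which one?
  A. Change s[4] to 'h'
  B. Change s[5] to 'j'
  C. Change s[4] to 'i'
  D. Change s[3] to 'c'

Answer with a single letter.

Option A: s[4]='c'->'h', delta=(8-3)*11^1 mod 257 = 55, hash=122+55 mod 257 = 177 <-- target
Option B: s[5]='f'->'j', delta=(10-6)*11^0 mod 257 = 4, hash=122+4 mod 257 = 126
Option C: s[4]='c'->'i', delta=(9-3)*11^1 mod 257 = 66, hash=122+66 mod 257 = 188
Option D: s[3]='a'->'c', delta=(3-1)*11^2 mod 257 = 242, hash=122+242 mod 257 = 107

Answer: A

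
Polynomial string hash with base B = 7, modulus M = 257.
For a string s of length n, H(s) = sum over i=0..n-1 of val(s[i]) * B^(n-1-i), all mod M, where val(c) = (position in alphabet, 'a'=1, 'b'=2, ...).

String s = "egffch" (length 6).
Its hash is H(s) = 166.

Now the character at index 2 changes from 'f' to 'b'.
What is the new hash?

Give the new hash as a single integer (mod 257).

val('f') = 6, val('b') = 2
Position k = 2, exponent = n-1-k = 3
B^3 mod M = 7^3 mod 257 = 86
Delta = (2 - 6) * 86 mod 257 = 170
New hash = (166 + 170) mod 257 = 79

Answer: 79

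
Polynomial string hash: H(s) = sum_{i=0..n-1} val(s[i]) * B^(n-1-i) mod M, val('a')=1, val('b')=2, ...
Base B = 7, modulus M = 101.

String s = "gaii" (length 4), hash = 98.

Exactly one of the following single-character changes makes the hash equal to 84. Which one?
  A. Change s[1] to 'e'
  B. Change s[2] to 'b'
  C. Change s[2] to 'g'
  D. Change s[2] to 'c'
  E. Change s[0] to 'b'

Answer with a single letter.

Option A: s[1]='a'->'e', delta=(5-1)*7^2 mod 101 = 95, hash=98+95 mod 101 = 92
Option B: s[2]='i'->'b', delta=(2-9)*7^1 mod 101 = 52, hash=98+52 mod 101 = 49
Option C: s[2]='i'->'g', delta=(7-9)*7^1 mod 101 = 87, hash=98+87 mod 101 = 84 <-- target
Option D: s[2]='i'->'c', delta=(3-9)*7^1 mod 101 = 59, hash=98+59 mod 101 = 56
Option E: s[0]='g'->'b', delta=(2-7)*7^3 mod 101 = 2, hash=98+2 mod 101 = 100

Answer: C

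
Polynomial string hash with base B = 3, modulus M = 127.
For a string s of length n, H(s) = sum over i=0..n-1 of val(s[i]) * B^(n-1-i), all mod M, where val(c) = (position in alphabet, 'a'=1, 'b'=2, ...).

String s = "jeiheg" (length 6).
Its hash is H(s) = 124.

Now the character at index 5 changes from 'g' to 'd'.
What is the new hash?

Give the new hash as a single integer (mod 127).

Answer: 121

Derivation:
val('g') = 7, val('d') = 4
Position k = 5, exponent = n-1-k = 0
B^0 mod M = 3^0 mod 127 = 1
Delta = (4 - 7) * 1 mod 127 = 124
New hash = (124 + 124) mod 127 = 121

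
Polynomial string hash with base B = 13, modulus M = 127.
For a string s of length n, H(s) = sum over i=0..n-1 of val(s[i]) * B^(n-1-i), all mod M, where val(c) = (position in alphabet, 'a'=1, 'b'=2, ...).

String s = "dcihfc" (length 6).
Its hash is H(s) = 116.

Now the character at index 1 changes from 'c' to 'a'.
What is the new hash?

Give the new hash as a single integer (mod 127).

Answer: 17

Derivation:
val('c') = 3, val('a') = 1
Position k = 1, exponent = n-1-k = 4
B^4 mod M = 13^4 mod 127 = 113
Delta = (1 - 3) * 113 mod 127 = 28
New hash = (116 + 28) mod 127 = 17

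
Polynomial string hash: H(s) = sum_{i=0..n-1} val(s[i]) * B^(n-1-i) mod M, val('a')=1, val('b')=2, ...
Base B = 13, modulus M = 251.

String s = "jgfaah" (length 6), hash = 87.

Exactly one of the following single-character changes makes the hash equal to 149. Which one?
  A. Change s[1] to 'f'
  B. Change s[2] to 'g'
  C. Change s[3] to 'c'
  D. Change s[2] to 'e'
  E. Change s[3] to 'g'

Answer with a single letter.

Answer: D

Derivation:
Option A: s[1]='g'->'f', delta=(6-7)*13^4 mod 251 = 53, hash=87+53 mod 251 = 140
Option B: s[2]='f'->'g', delta=(7-6)*13^3 mod 251 = 189, hash=87+189 mod 251 = 25
Option C: s[3]='a'->'c', delta=(3-1)*13^2 mod 251 = 87, hash=87+87 mod 251 = 174
Option D: s[2]='f'->'e', delta=(5-6)*13^3 mod 251 = 62, hash=87+62 mod 251 = 149 <-- target
Option E: s[3]='a'->'g', delta=(7-1)*13^2 mod 251 = 10, hash=87+10 mod 251 = 97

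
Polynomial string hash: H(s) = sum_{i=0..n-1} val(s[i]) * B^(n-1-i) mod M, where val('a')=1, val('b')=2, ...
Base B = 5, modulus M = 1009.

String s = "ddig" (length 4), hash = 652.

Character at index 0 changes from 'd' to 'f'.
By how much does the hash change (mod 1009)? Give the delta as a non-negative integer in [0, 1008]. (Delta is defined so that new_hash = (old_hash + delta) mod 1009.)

Delta formula: (val(new) - val(old)) * B^(n-1-k) mod M
  val('f') - val('d') = 6 - 4 = 2
  B^(n-1-k) = 5^3 mod 1009 = 125
  Delta = 2 * 125 mod 1009 = 250

Answer: 250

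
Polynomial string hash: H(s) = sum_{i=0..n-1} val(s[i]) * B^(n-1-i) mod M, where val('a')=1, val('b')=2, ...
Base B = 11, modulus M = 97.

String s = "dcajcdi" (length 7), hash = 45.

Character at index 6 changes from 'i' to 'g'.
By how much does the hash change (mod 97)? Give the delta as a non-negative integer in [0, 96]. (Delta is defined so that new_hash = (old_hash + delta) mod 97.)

Delta formula: (val(new) - val(old)) * B^(n-1-k) mod M
  val('g') - val('i') = 7 - 9 = -2
  B^(n-1-k) = 11^0 mod 97 = 1
  Delta = -2 * 1 mod 97 = 95

Answer: 95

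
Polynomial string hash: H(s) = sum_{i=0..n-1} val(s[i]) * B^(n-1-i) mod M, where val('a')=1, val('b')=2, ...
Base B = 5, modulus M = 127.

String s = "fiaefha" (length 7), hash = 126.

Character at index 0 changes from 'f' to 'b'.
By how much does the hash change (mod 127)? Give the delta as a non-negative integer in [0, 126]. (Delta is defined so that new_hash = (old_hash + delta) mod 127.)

Delta formula: (val(new) - val(old)) * B^(n-1-k) mod M
  val('b') - val('f') = 2 - 6 = -4
  B^(n-1-k) = 5^6 mod 127 = 4
  Delta = -4 * 4 mod 127 = 111

Answer: 111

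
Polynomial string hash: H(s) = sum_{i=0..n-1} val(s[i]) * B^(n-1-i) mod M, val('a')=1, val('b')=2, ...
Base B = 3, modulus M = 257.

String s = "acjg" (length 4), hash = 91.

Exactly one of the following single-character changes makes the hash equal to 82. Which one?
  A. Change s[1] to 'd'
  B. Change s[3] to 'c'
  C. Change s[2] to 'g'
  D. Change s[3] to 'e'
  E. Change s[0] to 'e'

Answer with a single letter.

Option A: s[1]='c'->'d', delta=(4-3)*3^2 mod 257 = 9, hash=91+9 mod 257 = 100
Option B: s[3]='g'->'c', delta=(3-7)*3^0 mod 257 = 253, hash=91+253 mod 257 = 87
Option C: s[2]='j'->'g', delta=(7-10)*3^1 mod 257 = 248, hash=91+248 mod 257 = 82 <-- target
Option D: s[3]='g'->'e', delta=(5-7)*3^0 mod 257 = 255, hash=91+255 mod 257 = 89
Option E: s[0]='a'->'e', delta=(5-1)*3^3 mod 257 = 108, hash=91+108 mod 257 = 199

Answer: C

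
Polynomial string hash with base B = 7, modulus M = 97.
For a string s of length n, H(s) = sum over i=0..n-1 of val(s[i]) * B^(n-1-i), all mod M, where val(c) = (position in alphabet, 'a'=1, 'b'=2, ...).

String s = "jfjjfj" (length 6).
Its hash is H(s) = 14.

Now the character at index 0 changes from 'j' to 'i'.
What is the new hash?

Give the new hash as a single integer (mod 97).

val('j') = 10, val('i') = 9
Position k = 0, exponent = n-1-k = 5
B^5 mod M = 7^5 mod 97 = 26
Delta = (9 - 10) * 26 mod 97 = 71
New hash = (14 + 71) mod 97 = 85

Answer: 85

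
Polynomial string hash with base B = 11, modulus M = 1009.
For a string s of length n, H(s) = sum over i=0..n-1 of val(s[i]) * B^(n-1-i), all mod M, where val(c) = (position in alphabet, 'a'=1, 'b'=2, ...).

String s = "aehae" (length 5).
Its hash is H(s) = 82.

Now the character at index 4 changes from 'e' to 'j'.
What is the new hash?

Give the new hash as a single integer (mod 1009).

Answer: 87

Derivation:
val('e') = 5, val('j') = 10
Position k = 4, exponent = n-1-k = 0
B^0 mod M = 11^0 mod 1009 = 1
Delta = (10 - 5) * 1 mod 1009 = 5
New hash = (82 + 5) mod 1009 = 87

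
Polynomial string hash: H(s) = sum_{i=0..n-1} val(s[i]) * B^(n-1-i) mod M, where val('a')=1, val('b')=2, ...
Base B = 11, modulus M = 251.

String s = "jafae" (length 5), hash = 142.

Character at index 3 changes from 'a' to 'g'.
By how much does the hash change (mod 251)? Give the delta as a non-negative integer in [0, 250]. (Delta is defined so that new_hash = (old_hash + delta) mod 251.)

Delta formula: (val(new) - val(old)) * B^(n-1-k) mod M
  val('g') - val('a') = 7 - 1 = 6
  B^(n-1-k) = 11^1 mod 251 = 11
  Delta = 6 * 11 mod 251 = 66

Answer: 66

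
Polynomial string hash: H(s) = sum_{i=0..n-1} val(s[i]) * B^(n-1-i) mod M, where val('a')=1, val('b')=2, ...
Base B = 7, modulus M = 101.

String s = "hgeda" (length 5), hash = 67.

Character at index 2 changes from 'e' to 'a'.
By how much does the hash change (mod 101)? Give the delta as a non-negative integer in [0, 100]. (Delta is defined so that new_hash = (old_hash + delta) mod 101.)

Delta formula: (val(new) - val(old)) * B^(n-1-k) mod M
  val('a') - val('e') = 1 - 5 = -4
  B^(n-1-k) = 7^2 mod 101 = 49
  Delta = -4 * 49 mod 101 = 6

Answer: 6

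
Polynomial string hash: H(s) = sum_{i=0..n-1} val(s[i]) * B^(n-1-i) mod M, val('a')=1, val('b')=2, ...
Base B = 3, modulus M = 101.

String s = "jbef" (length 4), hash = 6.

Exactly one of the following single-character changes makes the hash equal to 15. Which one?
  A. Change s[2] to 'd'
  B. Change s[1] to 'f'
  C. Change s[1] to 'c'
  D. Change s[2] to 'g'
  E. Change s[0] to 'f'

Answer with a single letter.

Answer: C

Derivation:
Option A: s[2]='e'->'d', delta=(4-5)*3^1 mod 101 = 98, hash=6+98 mod 101 = 3
Option B: s[1]='b'->'f', delta=(6-2)*3^2 mod 101 = 36, hash=6+36 mod 101 = 42
Option C: s[1]='b'->'c', delta=(3-2)*3^2 mod 101 = 9, hash=6+9 mod 101 = 15 <-- target
Option D: s[2]='e'->'g', delta=(7-5)*3^1 mod 101 = 6, hash=6+6 mod 101 = 12
Option E: s[0]='j'->'f', delta=(6-10)*3^3 mod 101 = 94, hash=6+94 mod 101 = 100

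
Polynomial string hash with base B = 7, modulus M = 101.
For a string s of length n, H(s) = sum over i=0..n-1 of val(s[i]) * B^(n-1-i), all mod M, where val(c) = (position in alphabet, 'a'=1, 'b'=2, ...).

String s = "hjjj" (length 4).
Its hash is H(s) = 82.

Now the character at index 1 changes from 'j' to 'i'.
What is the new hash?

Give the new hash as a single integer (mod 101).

Answer: 33

Derivation:
val('j') = 10, val('i') = 9
Position k = 1, exponent = n-1-k = 2
B^2 mod M = 7^2 mod 101 = 49
Delta = (9 - 10) * 49 mod 101 = 52
New hash = (82 + 52) mod 101 = 33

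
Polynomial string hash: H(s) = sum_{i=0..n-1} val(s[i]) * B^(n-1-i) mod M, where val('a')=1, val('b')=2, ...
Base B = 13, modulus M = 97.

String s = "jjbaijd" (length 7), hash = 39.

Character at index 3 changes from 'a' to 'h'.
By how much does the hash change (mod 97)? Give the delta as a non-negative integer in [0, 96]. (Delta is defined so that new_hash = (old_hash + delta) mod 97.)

Delta formula: (val(new) - val(old)) * B^(n-1-k) mod M
  val('h') - val('a') = 8 - 1 = 7
  B^(n-1-k) = 13^3 mod 97 = 63
  Delta = 7 * 63 mod 97 = 53

Answer: 53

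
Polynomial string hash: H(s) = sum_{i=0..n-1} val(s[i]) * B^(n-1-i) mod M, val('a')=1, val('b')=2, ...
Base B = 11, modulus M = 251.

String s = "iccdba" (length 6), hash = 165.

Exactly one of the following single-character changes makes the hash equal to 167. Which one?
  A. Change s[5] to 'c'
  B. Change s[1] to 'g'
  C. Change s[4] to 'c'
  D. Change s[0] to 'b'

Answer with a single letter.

Answer: A

Derivation:
Option A: s[5]='a'->'c', delta=(3-1)*11^0 mod 251 = 2, hash=165+2 mod 251 = 167 <-- target
Option B: s[1]='c'->'g', delta=(7-3)*11^4 mod 251 = 81, hash=165+81 mod 251 = 246
Option C: s[4]='b'->'c', delta=(3-2)*11^1 mod 251 = 11, hash=165+11 mod 251 = 176
Option D: s[0]='i'->'b', delta=(2-9)*11^5 mod 251 = 135, hash=165+135 mod 251 = 49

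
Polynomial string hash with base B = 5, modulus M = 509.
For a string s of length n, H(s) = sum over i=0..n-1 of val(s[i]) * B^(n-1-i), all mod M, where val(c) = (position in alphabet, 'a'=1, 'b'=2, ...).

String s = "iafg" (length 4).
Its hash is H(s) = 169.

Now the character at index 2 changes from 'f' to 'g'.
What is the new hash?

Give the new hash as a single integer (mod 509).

val('f') = 6, val('g') = 7
Position k = 2, exponent = n-1-k = 1
B^1 mod M = 5^1 mod 509 = 5
Delta = (7 - 6) * 5 mod 509 = 5
New hash = (169 + 5) mod 509 = 174

Answer: 174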